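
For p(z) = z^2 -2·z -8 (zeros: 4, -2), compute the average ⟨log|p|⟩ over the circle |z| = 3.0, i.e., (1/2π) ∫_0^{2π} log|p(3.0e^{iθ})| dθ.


Zeros: -2, 4; r = 3.0.
Inside |z| < r: -2. Outside (|z| ≥ r): 4.
p(0) = -8, so log|p(0)| = log(8) = 2.0794.
Apply Jensen: I(r) = log|p(0)| + Σ_k log(r/|z_k|), summed over zeros inside |z| < r.
  log(r/|z_k|) for z_k = -2: log(3.0/2) = 0.4055
  Outside zeros (4) contribute nothing to the Jensen sum.
Sum over inside zeros: 0.4055.
I(r) = log|p(0)| + (inside sum) = 2.0794 + 0.4055 = 2.4849.
Note: since some zeros are outside |z| ≤ r, the simplified n·log(r) form does NOT apply — only the inside zeros contribute.

I(r) ≈ 2.4849.


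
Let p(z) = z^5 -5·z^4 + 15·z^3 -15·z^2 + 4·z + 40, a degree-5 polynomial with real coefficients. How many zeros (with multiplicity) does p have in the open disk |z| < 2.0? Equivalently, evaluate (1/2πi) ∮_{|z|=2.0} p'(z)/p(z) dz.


The zeros of p are: -1, (1 + 2i), (1 - 2i), (2 + 2i), (2 - 2i).
Their magnitudes are: 1, 2.236, 2.236, 2.828, 2.828.
Zeros with |z| < R = 2.0: -1.
Count = 1.
By the argument principle, (1/2πi) ∮_{|z|=R} p'(z)/p(z) dz equals exactly this count.

Number of zeros inside |z| < 2.0: 1.


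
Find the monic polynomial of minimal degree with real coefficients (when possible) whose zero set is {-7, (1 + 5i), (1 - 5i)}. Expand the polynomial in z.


The polynomial is p(z) = ∏_{α ∈ S} (z − α), where S = {-7, (1 + 5i), (1 - 5i)}.
Expanding the product yields: p(z) = z^3 + 5·z^2 + 12·z + 182.
Note conjugate pairs combine to real quadratics: (z − (1+5i))(z − (1−5i)) = z² − 2z + 26.
The resulting polynomial has degree 3 and real coefficients as required.

p(z) = z^3 + 5·z^2 + 12·z + 182.


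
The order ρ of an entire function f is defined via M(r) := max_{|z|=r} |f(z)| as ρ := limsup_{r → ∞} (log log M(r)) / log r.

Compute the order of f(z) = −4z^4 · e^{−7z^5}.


M(r) = max_{|z|=r} |-4|·|z|^4·|e^{−7z^5}| = 4·r^4 · e^{7r^5} (the factors attain their maxima compatibly on |z|=r). Then log M(r) = log 4 + 4·log r + 7r^5, dominated by the last term, so log log M(r) ~ 5·log r. The polynomial factor -4z^4 contributes only a log r term and does not affect the order. ρ = 5.
Therefore ρ = 5.

Order ρ = 5.


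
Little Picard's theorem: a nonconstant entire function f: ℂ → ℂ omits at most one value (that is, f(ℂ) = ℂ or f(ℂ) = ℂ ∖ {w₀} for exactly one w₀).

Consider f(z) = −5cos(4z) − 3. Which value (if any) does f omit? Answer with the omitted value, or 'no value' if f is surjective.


Little Picard bounds the complement of f(ℂ) to at most one point.
cos is entire and surjective onto ℂ: for every w ∈ ℂ, cos(ζ) = w has a solution ζ ∈ ℂ (e.g., via the complex inverse arccos). With ζ = 4z this gives z = ζ/(4). Then -5·cos(4z) takes every value in -5·ℂ = ℂ, and adding -3 is a bijection of ℂ. So f is surjective and omits no value. (Note: only on the real line is cos bounded by [−1, 1].)

Omitted value: no value.


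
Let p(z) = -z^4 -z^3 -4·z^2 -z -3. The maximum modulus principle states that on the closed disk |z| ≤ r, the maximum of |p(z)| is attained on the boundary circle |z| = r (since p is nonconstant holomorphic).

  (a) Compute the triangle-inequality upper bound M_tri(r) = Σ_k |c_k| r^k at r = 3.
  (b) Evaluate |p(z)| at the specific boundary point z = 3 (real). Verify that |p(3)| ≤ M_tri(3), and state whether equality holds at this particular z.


Coefficients: c_0 = -3, c_1 = -1, c_2 = -4, c_3 = -1, c_4 = -1. Radius r = 3.
Part (a). Triangle bound: M_tri(r) = Σ_k |c_k| r^k
  = |-3|·3^0 + |-1|·3^1 + |-4|·3^2 + |-1|·3^3 + |-1|·3^4
  = 3 + 3 + 36 + 27 + 81 = 150.
This bounds M(r) := max_{|z|=r} |p(z)| from above; equality holds iff all terms c_k z^k can be made to align in phase at a single z on |z|=r.
Part (b). At z = 3 (real, on the circle |z| = r):
  p(3) = (-3)·3^0 + (-1)·3^1 + (-4)·3^2 + (-1)·3^3 + (-1)·3^4 = -150.
  |p(3)| = 150.
Since all nonzero coefficients share the same sign, |p(3)| = 150 = M_tri(3); the triangle bound is attained at z = 3, so in fact M(r) = 150.

M_tri(3) = 150; |p(3)| = 150; equality at z=3: yes.


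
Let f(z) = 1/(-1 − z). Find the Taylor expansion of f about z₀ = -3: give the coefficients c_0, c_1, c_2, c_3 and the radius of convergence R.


Let w = z − z₀, so z = z₀ + w.
Then -1 − z = -1 − (z₀ + w) = (-1 − z₀) − w = 2 − w.
f(z) = 1/(2 − w) = (1/(2)) · 1/(1 − w/(2)) = Σ_{n≥0} w^n / (2)^(n+1).
So c_n = 1/(2)^(n+1):
  c_0 = 1/(2)^1 = 1/2.
  c_1 = 1/(2)^2 = 1/4.
  c_2 = 1/(2)^3 = 1/8.
  c_3 = 1/(2)^4 = 1/16.
The series is valid for |w/d| < 1, i.e. |z − z₀| < |d|.
Radius of convergence: R = |-1 − z₀| = |2| = 2 (distance from z₀ to the singularity z = -1).

c_0 = 1/2, c_1 = 1/4, c_2 = 1/8, c_3 = 1/16; R = 2.


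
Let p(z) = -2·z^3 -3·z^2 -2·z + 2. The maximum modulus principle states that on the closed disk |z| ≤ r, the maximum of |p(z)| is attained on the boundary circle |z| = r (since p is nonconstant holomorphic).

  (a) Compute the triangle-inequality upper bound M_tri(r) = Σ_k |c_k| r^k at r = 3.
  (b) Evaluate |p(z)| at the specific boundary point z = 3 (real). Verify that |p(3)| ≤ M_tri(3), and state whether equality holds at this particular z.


Coefficients: c_0 = 2, c_1 = -2, c_2 = -3, c_3 = -2. Radius r = 3.
Part (a). Triangle bound: M_tri(r) = Σ_k |c_k| r^k
  = |2|·3^0 + |-2|·3^1 + |-3|·3^2 + |-2|·3^3
  = 2 + 6 + 27 + 54 = 89.
This bounds M(r) := max_{|z|=r} |p(z)| from above; equality holds iff all terms c_k z^k can be made to align in phase at a single z on |z|=r.
Part (b). At z = 3 (real, on the circle |z| = r):
  p(3) = (2)·3^0 + (-2)·3^1 + (-3)·3^2 + (-2)·3^3 = -85.
  |p(3)| = 85.
Check: |p(3)| = 85 ≤ 89 = M_tri(3). ✓ Equality does not hold at z = 3 (the coefficients have mixed signs, so the terms do not all align in phase there).

M_tri(3) = 89; |p(3)| = 85; equality at z=3: no.


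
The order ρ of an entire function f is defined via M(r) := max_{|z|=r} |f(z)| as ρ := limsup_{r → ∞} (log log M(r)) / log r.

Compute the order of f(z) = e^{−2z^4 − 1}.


|e^{−2z^4 − 1}| = e^{Re(-2·z^4) + -1} ≤ e^{2|z|^4 + -1} = e^{2r^4 + -1} on |z| = r, so ρ ≤ 4. Choosing z on |z|=r so that -2·z^4 is real positive (always possible by picking arg z appropriately) gives |f(z)| = e^{2r^4 + -1}, matching the bound. The additive constant -1 does not affect log log M(r) ~ 4·log r. Hence ρ = 4.
Therefore ρ = 4.

Order ρ = 4.


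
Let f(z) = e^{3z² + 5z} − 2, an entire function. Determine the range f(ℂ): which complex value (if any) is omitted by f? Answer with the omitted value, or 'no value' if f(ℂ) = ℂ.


Little Picard bounds the complement of f(ℂ) to at most one point.
The exponent g(z) = 3z² + 5z is a nonconstant polynomial, hence surjective onto ℂ. So e^{g(z)} takes every value in {e^w : w ∈ ℂ} = ℂ ∖ {0}. Adding -2 shifts the range to ℂ ∖ {-2}. f omits exactly -2.

Omitted value: -2.


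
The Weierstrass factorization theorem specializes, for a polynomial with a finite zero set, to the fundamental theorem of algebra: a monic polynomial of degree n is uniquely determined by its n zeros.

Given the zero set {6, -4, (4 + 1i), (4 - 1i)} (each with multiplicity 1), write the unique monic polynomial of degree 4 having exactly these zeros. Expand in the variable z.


The polynomial is p(z) = ∏_{α ∈ S} (z − α), where S = {6, -4, (4 + 1i), (4 - 1i)}.
Expanding the product yields: p(z) = z^4 -10·z^3 + 9·z^2 + 158·z -408.
Note conjugate pairs combine to real quadratics: (z − (4+1i))(z − (4−1i)) = z² − 8z + 17.
The resulting polynomial has degree 4 and real coefficients as required.

p(z) = z^4 -10·z^3 + 9·z^2 + 158·z -408.


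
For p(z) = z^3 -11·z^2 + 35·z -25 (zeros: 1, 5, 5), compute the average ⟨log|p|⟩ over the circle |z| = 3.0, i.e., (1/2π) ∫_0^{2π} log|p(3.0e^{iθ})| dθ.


Zeros: 1, 5, 5; r = 3.0.
Inside |z| < r: 1. Outside (|z| ≥ r): 5, 5.
p(0) = -25, so log|p(0)| = log(25) = 3.2189.
Apply Jensen: I(r) = log|p(0)| + Σ_k log(r/|z_k|), summed over zeros inside |z| < r.
  log(r/|z_k|) for z_k = 1: log(3.0/1) = 1.0986
  Outside zeros (5, 5) contribute nothing to the Jensen sum.
Sum over inside zeros: 1.0986.
I(r) = log|p(0)| + (inside sum) = 3.2189 + 1.0986 = 4.3175.
Note: since some zeros are outside |z| ≤ r, the simplified n·log(r) form does NOT apply — only the inside zeros contribute.

I(r) ≈ 4.3175.


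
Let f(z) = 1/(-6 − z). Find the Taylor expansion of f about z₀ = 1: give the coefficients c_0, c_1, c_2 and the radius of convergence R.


Let w = z − z₀, so z = z₀ + w.
Then -6 − z = -6 − (z₀ + w) = (-6 − z₀) − w = -7 − w.
f(z) = 1/(-7 − w) = (1/(-7)) · 1/(1 − w/(-7)) = Σ_{n≥0} w^n / (-7)^(n+1).
So c_n = 1/(-7)^(n+1):
  c_0 = 1/(-7)^1 = -1/7.
  c_1 = 1/(-7)^2 = 1/49.
  c_2 = 1/(-7)^3 = -1/343.
The series is valid for |w/d| < 1, i.e. |z − z₀| < |d|.
Radius of convergence: R = |-6 − z₀| = |-7| = 7 (distance from z₀ to the singularity z = -6).

c_0 = -1/7, c_1 = 1/49, c_2 = -1/343; R = 7.


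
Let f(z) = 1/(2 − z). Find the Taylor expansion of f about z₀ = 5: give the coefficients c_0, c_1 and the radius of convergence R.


Let w = z − z₀, so z = z₀ + w.
Then 2 − z = 2 − (z₀ + w) = (2 − z₀) − w = -3 − w.
f(z) = 1/(-3 − w) = (1/(-3)) · 1/(1 − w/(-3)) = Σ_{n≥0} w^n / (-3)^(n+1).
So c_n = 1/(-3)^(n+1):
  c_0 = 1/(-3)^1 = -1/3.
  c_1 = 1/(-3)^2 = 1/9.
The series is valid for |w/d| < 1, i.e. |z − z₀| < |d|.
Radius of convergence: R = |2 − z₀| = |-3| = 3 (distance from z₀ to the singularity z = 2).

c_0 = -1/3, c_1 = 1/9; R = 3.


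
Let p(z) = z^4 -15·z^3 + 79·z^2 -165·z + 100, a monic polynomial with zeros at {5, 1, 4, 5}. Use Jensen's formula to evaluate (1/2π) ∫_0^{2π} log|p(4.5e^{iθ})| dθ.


Zeros: 1, 4, 5, 5; r = 4.5.
Inside |z| < r: 1, 4. Outside (|z| ≥ r): 5, 5.
p(0) = 100, so log|p(0)| = log(100) = 4.6052.
Apply Jensen: I(r) = log|p(0)| + Σ_k log(r/|z_k|), summed over zeros inside |z| < r.
  log(r/|z_k|) for z_k = 1: log(4.5/1) = 1.5041
  log(r/|z_k|) for z_k = 4: log(4.5/4) = 0.1178
  Outside zeros (5, 5) contribute nothing to the Jensen sum.
Sum over inside zeros: 1.6219.
I(r) = log|p(0)| + (inside sum) = 4.6052 + 1.6219 = 6.2270.
Note: since some zeros are outside |z| ≤ r, the simplified n·log(r) form does NOT apply — only the inside zeros contribute.

I(r) ≈ 6.2270.


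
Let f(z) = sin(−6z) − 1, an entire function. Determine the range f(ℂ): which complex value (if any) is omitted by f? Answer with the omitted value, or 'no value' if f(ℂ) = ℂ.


Little Picard bounds the complement of f(ℂ) to at most one point.
sin is entire and surjective onto ℂ: for every w ∈ ℂ, sin(ζ) = w has a solution ζ ∈ ℂ (e.g., via the complex inverse arcsin). With ζ = −6z this gives z = ζ/(-6). Then 1·sin(−6z) takes every value in 1·ℂ = ℂ, and adding -1 is a bijection of ℂ. So f is surjective and omits no value. (Note: only on the real line is sin bounded by [−1, 1].)

Omitted value: no value.


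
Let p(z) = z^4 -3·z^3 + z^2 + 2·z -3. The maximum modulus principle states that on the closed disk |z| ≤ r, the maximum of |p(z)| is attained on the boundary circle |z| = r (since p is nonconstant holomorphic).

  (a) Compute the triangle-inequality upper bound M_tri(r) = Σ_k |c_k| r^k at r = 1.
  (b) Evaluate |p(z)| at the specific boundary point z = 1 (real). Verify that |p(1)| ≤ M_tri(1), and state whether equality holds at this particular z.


Coefficients: c_0 = -3, c_1 = 2, c_2 = 1, c_3 = -3, c_4 = 1. Radius r = 1.
Part (a). Triangle bound: M_tri(r) = Σ_k |c_k| r^k
  = |-3|·1^0 + |2|·1^1 + |1|·1^2 + |-3|·1^3 + |1|·1^4
  = 3 + 2 + 1 + 3 + 1 = 10.
This bounds M(r) := max_{|z|=r} |p(z)| from above; equality holds iff all terms c_k z^k can be made to align in phase at a single z on |z|=r.
Part (b). At z = 1 (real, on the circle |z| = r):
  p(1) = (-3)·1^0 + (2)·1^1 + (1)·1^2 + (-3)·1^3 + (1)·1^4 = -2.
  |p(1)| = 2.
Check: |p(1)| = 2 ≤ 10 = M_tri(1). ✓ Equality does not hold at z = 1 (the coefficients have mixed signs, so the terms do not all align in phase there).

M_tri(1) = 10; |p(1)| = 2; equality at z=1: no.


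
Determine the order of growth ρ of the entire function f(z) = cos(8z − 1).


cos(w) is a linear combination of e^{iw} and e^{−iw} (or e^w, e^{−w} in the hyperbolic case), so |cos(w)| ≤ e^{|w|}. With w = 8z − 1, |w| ≤ 8|z| + 1 = 8r + 1 on |z| = r, giving M(r) ≤ e^{8r + 1}, so ρ ≤ 1. On a suitable ray (z = it for sin/cos; z = t for sinh/cosh, t real → ∞), |cos(8z − 1)| grows like e^{8|t|}/2, so ρ ≥ 1. Hence ρ = 1.
Therefore ρ = 1.

Order ρ = 1.


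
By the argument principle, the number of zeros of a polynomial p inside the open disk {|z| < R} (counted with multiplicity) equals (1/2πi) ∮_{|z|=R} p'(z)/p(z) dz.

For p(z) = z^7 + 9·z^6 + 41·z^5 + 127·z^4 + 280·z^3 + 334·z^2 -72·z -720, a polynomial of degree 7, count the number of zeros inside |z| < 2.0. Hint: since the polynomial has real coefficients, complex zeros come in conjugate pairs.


The zeros of p are: (-3 + 1i), (-3 - 1i), (-2 + 2i), (-2 - 2i), 1, (0 + 3i), (0 - 3i).
Their magnitudes are: 3.162, 3.162, 2.828, 2.828, 1, 3, 3.
Zeros with |z| < R = 2.0: 1.
Count = 1.
By the argument principle, (1/2πi) ∮_{|z|=R} p'(z)/p(z) dz equals exactly this count.

Number of zeros inside |z| < 2.0: 1.


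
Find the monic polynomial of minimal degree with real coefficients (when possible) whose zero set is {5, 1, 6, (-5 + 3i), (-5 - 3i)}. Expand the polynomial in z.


The polynomial is p(z) = ∏_{α ∈ S} (z − α), where S = {5, 1, 6, (-5 + 3i), (-5 - 3i)}.
Expanding the product yields: p(z) = z^5 -2·z^4 -45·z^3 -28·z^2 + 1094·z -1020.
Note conjugate pairs combine to real quadratics: (z − (-5+3i))(z − (-5−3i)) = z² + 10z + 34.
The resulting polynomial has degree 5 and real coefficients as required.

p(z) = z^5 -2·z^4 -45·z^3 -28·z^2 + 1094·z -1020.


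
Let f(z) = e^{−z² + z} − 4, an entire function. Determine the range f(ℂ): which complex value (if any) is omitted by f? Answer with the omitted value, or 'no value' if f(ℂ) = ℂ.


Little Picard bounds the complement of f(ℂ) to at most one point.
The exponent g(z) = −z² + z is a nonconstant polynomial, hence surjective onto ℂ. So e^{g(z)} takes every value in {e^w : w ∈ ℂ} = ℂ ∖ {0}. Adding -4 shifts the range to ℂ ∖ {-4}. f omits exactly -4.

Omitted value: -4.


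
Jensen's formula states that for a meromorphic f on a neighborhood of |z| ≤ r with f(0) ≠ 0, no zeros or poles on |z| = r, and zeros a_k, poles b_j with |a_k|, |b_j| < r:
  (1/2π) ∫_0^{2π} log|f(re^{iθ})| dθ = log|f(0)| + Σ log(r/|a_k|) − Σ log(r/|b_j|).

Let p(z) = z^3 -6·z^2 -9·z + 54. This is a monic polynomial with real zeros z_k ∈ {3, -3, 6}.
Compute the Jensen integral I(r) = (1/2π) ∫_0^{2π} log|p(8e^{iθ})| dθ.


Zeros: -3, 3, 6; r = 8.
Inside |z| < r: -3, 3, 6. Outside (|z| ≥ r): ∅.
p(0) = 54, so log|p(0)| = log(54) = 3.9890.
Apply Jensen: I(r) = log|p(0)| + Σ_k log(r/|z_k|), summed over zeros inside |z| < r.
  log(r/|z_k|) for z_k = 3: log(8/3) = 0.9808
  log(r/|z_k|) for z_k = -3: log(8/3) = 0.9808
  log(r/|z_k|) for z_k = 6: log(8/6) = 0.2877
Sum over inside zeros: 2.2493.
I(r) = log|p(0)| + (inside sum) = 3.9890 + 2.2493 = 6.2383.
Closed form (all zeros inside, monic): I(r) = n·log(r) = 3·log(8) = 6.2383. ✓

I(r) ≈ 6.2383.


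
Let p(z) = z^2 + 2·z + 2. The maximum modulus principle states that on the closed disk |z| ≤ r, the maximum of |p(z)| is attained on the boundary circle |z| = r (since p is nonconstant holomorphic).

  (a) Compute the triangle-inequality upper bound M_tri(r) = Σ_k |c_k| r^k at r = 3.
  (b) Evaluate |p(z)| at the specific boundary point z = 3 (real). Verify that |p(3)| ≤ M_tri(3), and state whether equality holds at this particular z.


Coefficients: c_0 = 2, c_1 = 2, c_2 = 1. Radius r = 3.
Part (a). Triangle bound: M_tri(r) = Σ_k |c_k| r^k
  = |2|·3^0 + |2|·3^1 + |1|·3^2
  = 2 + 6 + 9 = 17.
This bounds M(r) := max_{|z|=r} |p(z)| from above; equality holds iff all terms c_k z^k can be made to align in phase at a single z on |z|=r.
Part (b). At z = 3 (real, on the circle |z| = r):
  p(3) = (2)·3^0 + (2)·3^1 + (1)·3^2 = 17.
  |p(3)| = 17.
Since all nonzero coefficients share the same sign, |p(3)| = 17 = M_tri(3); the triangle bound is attained at z = 3, so in fact M(r) = 17.

M_tri(3) = 17; |p(3)| = 17; equality at z=3: yes.


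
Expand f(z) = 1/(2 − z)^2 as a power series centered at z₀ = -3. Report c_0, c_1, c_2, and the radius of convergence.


Let w = z − z₀, so z = z₀ + w.
Then 2 − z = 2 − (z₀ + w) = (2 − z₀) − w = 5 − w.
f(z) = 1/(5 − w)^2 = (1/(5)^2) · (1 − w/(5))^{−2}.
By the binomial series (1−u)^{−2} = Σ_{n≥0} C(n+1, 1) u^n for |u|<1, with u = w/(5):
  c_n = C(n+1, 1) / (5)^(n+2).
  c_0 = 1/(5)^2 = 1/25.
  c_1 = 2/(5)^3 = 2/125.
  c_2 = 3/(5)^4 = 3/625.
The series is valid for |w/d| < 1, i.e. |z − z₀| < |d|.
Radius of convergence: R = |2 − z₀| = |5| = 5 (distance from z₀ to the singularity z = 2).

c_0 = 1/25, c_1 = 2/125, c_2 = 3/625; R = 5.


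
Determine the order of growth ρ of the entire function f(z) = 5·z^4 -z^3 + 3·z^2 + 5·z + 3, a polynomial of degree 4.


|f(z)| ≤ Σ|c_k|·r^k = O(r^4) as r → ∞. Polynomial growth is O(e^{r^ε}) for every ε > 0 (since r^4/e^{r^ε} → 0), so ρ ≤ ε for all ε > 0, i.e. ρ = 0. Every nonconstant polynomial has order 0.
Therefore ρ = 0.

Order ρ = 0.


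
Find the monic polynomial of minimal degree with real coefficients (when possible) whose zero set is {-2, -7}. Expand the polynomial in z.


The polynomial is p(z) = ∏_{α ∈ S} (z − α), where S = {-2, -7}.
Expanding the product yields: p(z) = z^2 + 9·z + 14.
The resulting polynomial has degree 2 and real coefficients as required.

p(z) = z^2 + 9·z + 14.


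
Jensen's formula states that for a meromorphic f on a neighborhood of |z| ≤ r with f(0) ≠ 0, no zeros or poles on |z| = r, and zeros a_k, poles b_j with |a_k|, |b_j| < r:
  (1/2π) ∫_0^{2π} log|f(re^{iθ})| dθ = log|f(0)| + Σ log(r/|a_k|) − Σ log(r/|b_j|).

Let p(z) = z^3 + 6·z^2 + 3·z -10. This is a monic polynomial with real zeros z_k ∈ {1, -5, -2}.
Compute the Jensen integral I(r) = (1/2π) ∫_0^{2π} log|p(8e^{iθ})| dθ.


Zeros: -5, -2, 1; r = 8.
Inside |z| < r: -5, -2, 1. Outside (|z| ≥ r): ∅.
p(0) = -10, so log|p(0)| = log(10) = 2.3026.
Apply Jensen: I(r) = log|p(0)| + Σ_k log(r/|z_k|), summed over zeros inside |z| < r.
  log(r/|z_k|) for z_k = 1: log(8/1) = 2.0794
  log(r/|z_k|) for z_k = -5: log(8/5) = 0.4700
  log(r/|z_k|) for z_k = -2: log(8/2) = 1.3863
Sum over inside zeros: 3.9357.
I(r) = log|p(0)| + (inside sum) = 2.3026 + 3.9357 = 6.2383.
Closed form (all zeros inside, monic): I(r) = n·log(r) = 3·log(8) = 6.2383. ✓

I(r) ≈ 6.2383.


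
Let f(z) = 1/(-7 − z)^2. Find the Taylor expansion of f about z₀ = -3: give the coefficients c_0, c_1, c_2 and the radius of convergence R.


Let w = z − z₀, so z = z₀ + w.
Then -7 − z = -7 − (z₀ + w) = (-7 − z₀) − w = -4 − w.
f(z) = 1/(-4 − w)^2 = (1/(-4)^2) · (1 − w/(-4))^{−2}.
By the binomial series (1−u)^{−2} = Σ_{n≥0} C(n+1, 1) u^n for |u|<1, with u = w/(-4):
  c_n = C(n+1, 1) / (-4)^(n+2).
  c_0 = 1/(-4)^2 = 1/16.
  c_1 = 2/(-4)^3 = -1/32.
  c_2 = 3/(-4)^4 = 3/256.
The series is valid for |w/d| < 1, i.e. |z − z₀| < |d|.
Radius of convergence: R = |-7 − z₀| = |-4| = 4 (distance from z₀ to the singularity z = -7).

c_0 = 1/16, c_1 = -1/32, c_2 = 3/256; R = 4.


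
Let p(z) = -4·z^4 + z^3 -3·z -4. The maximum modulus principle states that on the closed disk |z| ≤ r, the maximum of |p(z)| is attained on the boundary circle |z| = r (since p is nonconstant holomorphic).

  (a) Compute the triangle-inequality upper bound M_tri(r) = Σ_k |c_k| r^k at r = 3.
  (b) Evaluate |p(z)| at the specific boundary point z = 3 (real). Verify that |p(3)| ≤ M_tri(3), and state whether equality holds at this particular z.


Coefficients: c_0 = -4, c_1 = -3, c_2 = 0, c_3 = 1, c_4 = -4. Radius r = 3.
Part (a). Triangle bound: M_tri(r) = Σ_k |c_k| r^k
  = |-4|·3^0 + |-3|·3^1 + |0|·3^2 + |1|·3^3 + |-4|·3^4
  = 4 + 9 + 0 + 27 + 324 = 364.
This bounds M(r) := max_{|z|=r} |p(z)| from above; equality holds iff all terms c_k z^k can be made to align in phase at a single z on |z|=r.
Part (b). At z = 3 (real, on the circle |z| = r):
  p(3) = (-4)·3^0 + (-3)·3^1 + (0)·3^2 + (1)·3^3 + (-4)·3^4 = -310.
  |p(3)| = 310.
Check: |p(3)| = 310 ≤ 364 = M_tri(3). ✓ Equality does not hold at z = 3 (the coefficients have mixed signs, so the terms do not all align in phase there).

M_tri(3) = 364; |p(3)| = 310; equality at z=3: no.


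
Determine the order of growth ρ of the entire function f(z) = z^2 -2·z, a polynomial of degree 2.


|f(z)| ≤ Σ|c_k|·r^k = O(r^2) as r → ∞. Polynomial growth is O(e^{r^ε}) for every ε > 0 (since r^2/e^{r^ε} → 0), so ρ ≤ ε for all ε > 0, i.e. ρ = 0. Every nonconstant polynomial has order 0.
Therefore ρ = 0.

Order ρ = 0.


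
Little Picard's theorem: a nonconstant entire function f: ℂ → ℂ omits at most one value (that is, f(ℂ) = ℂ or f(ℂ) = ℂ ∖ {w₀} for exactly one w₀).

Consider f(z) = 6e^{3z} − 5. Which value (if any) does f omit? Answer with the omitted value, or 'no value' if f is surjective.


Little Picard bounds the complement of f(ℂ) to at most one point.
e^{3z} is never zero on ℂ, so 6·e^{3z} takes every value in ℂ ∖ {0}. Adding -5 shifts the range to ℂ ∖ {-5}. Thus f omits exactly the value -5.

Omitted value: -5.


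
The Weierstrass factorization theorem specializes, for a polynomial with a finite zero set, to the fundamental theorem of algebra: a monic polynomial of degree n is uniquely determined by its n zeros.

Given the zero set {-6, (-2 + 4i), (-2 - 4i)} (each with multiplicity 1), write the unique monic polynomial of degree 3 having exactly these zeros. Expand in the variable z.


The polynomial is p(z) = ∏_{α ∈ S} (z − α), where S = {-6, (-2 + 4i), (-2 - 4i)}.
Expanding the product yields: p(z) = z^3 + 10·z^2 + 44·z + 120.
Note conjugate pairs combine to real quadratics: (z − (-2+4i))(z − (-2−4i)) = z² + 4z + 20.
The resulting polynomial has degree 3 and real coefficients as required.

p(z) = z^3 + 10·z^2 + 44·z + 120.


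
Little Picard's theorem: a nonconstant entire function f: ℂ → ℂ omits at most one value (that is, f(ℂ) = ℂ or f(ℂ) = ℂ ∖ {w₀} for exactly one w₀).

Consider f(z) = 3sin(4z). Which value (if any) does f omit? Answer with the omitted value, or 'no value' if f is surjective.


Little Picard bounds the complement of f(ℂ) to at most one point.
sin is entire and surjective onto ℂ: for every w ∈ ℂ, sin(ζ) = w has a solution ζ ∈ ℂ (e.g., via the complex inverse arcsin). With ζ = 4z this gives z = ζ/(4). Then 3·sin(4z) takes every value in 3·ℂ = ℂ, and adding 0 is a bijection of ℂ. So f is surjective and omits no value. (Note: only on the real line is sin bounded by [−1, 1].)

Omitted value: no value.


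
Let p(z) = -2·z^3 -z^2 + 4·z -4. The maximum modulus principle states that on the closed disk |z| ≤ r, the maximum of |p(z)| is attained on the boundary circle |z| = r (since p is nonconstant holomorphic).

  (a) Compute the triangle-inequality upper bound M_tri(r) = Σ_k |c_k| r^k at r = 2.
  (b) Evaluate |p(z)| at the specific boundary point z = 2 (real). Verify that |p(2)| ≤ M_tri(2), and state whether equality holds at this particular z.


Coefficients: c_0 = -4, c_1 = 4, c_2 = -1, c_3 = -2. Radius r = 2.
Part (a). Triangle bound: M_tri(r) = Σ_k |c_k| r^k
  = |-4|·2^0 + |4|·2^1 + |-1|·2^2 + |-2|·2^3
  = 4 + 8 + 4 + 16 = 32.
This bounds M(r) := max_{|z|=r} |p(z)| from above; equality holds iff all terms c_k z^k can be made to align in phase at a single z on |z|=r.
Part (b). At z = 2 (real, on the circle |z| = r):
  p(2) = (-4)·2^0 + (4)·2^1 + (-1)·2^2 + (-2)·2^3 = -16.
  |p(2)| = 16.
Check: |p(2)| = 16 ≤ 32 = M_tri(2). ✓ Equality does not hold at z = 2 (the coefficients have mixed signs, so the terms do not all align in phase there).

M_tri(2) = 32; |p(2)| = 16; equality at z=2: no.


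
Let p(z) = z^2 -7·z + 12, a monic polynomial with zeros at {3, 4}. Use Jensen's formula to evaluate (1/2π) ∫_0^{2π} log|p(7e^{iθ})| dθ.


Zeros: 3, 4; r = 7.
Inside |z| < r: 3, 4. Outside (|z| ≥ r): ∅.
p(0) = 12, so log|p(0)| = log(12) = 2.4849.
Apply Jensen: I(r) = log|p(0)| + Σ_k log(r/|z_k|), summed over zeros inside |z| < r.
  log(r/|z_k|) for z_k = 3: log(7/3) = 0.8473
  log(r/|z_k|) for z_k = 4: log(7/4) = 0.5596
Sum over inside zeros: 1.4069.
I(r) = log|p(0)| + (inside sum) = 2.4849 + 1.4069 = 3.8918.
Closed form (all zeros inside, monic): I(r) = n·log(r) = 2·log(7) = 3.8918. ✓

I(r) ≈ 3.8918.


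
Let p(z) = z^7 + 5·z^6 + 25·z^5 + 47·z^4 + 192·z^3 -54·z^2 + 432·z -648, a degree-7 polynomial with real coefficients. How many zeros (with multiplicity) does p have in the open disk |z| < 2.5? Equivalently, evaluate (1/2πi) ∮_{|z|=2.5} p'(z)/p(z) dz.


The zeros of p are: (0 + 3i), (0 - 3i), (-3 + 3i), (-3 - 3i), (0 + 2i), (0 - 2i), 1.
Their magnitudes are: 3, 3, 4.243, 4.243, 2, 2, 1.
Zeros with |z| < R = 2.5: (0 + 2i), (0 - 2i), 1.
Count = 3.
By the argument principle, (1/2πi) ∮_{|z|=R} p'(z)/p(z) dz equals exactly this count.

Number of zeros inside |z| < 2.5: 3.


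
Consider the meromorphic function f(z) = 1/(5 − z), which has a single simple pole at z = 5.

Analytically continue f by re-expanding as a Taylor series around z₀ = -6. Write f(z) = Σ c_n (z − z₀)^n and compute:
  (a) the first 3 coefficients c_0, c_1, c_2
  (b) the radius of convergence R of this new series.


Let w = z − z₀, so z = z₀ + w.
Then 5 − z = 5 − (z₀ + w) = (5 − z₀) − w = 11 − w.
f(z) = 1/(11 − w) = (1/(11)) · 1/(1 − w/(11)) = Σ_{n≥0} w^n / (11)^(n+1).
So c_n = 1/(11)^(n+1):
  c_0 = 1/(11)^1 = 1/11.
  c_1 = 1/(11)^2 = 1/121.
  c_2 = 1/(11)^3 = 1/1331.
The series is valid for |w/d| < 1, i.e. |z − z₀| < |d|.
Radius of convergence: R = |5 − z₀| = |11| = 11 (distance from z₀ to the singularity z = 5).

c_0 = 1/11, c_1 = 1/121, c_2 = 1/1331; R = 11.


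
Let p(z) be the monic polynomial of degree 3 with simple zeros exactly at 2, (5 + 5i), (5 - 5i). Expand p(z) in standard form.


The polynomial is p(z) = ∏_{α ∈ S} (z − α), where S = {2, (5 + 5i), (5 - 5i)}.
Expanding the product yields: p(z) = z^3 -12·z^2 + 70·z -100.
Note conjugate pairs combine to real quadratics: (z − (5+5i))(z − (5−5i)) = z² − 10z + 50.
The resulting polynomial has degree 3 and real coefficients as required.

p(z) = z^3 -12·z^2 + 70·z -100.


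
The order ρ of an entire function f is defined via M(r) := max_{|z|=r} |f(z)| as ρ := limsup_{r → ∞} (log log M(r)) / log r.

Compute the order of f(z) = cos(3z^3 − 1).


Write cos(w) = (e^{iw} ± e^{−iw})/(2 or 2i), so |cos(w)| ≤ e^{|w|}. With w = 3z^3 − 1, |w| ≤ 3r^3 + 1 on |z|=r, giving M(r) ≤ e^{3r^3 + 1} and ρ ≤ 3. For the lower bound, choose z on |z|=r with 3z^3 purely imaginary of modulus 3r^3; then |cos(3z^3 − 1)| grows like e^{3r^3}/2, so ρ ≥ 3. Hence ρ = 3.
Therefore ρ = 3.

Order ρ = 3.


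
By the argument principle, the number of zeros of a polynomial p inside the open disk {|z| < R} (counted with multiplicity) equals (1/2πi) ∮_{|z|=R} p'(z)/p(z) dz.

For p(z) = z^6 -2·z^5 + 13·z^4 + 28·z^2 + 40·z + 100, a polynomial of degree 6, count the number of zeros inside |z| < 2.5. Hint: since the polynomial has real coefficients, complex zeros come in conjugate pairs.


The zeros of p are: (1 + 3i), (1 - 3i), (1 + 2i), (1 - 2i), (-1 + 1i), (-1 - 1i).
Their magnitudes are: 3.162, 3.162, 2.236, 2.236, 1.414, 1.414.
Zeros with |z| < R = 2.5: (1 + 2i), (1 - 2i), (-1 + 1i), (-1 - 1i).
Count = 4.
By the argument principle, (1/2πi) ∮_{|z|=R} p'(z)/p(z) dz equals exactly this count.

Number of zeros inside |z| < 2.5: 4.


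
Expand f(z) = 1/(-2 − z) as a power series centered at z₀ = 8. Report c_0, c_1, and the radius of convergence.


Let w = z − z₀, so z = z₀ + w.
Then -2 − z = -2 − (z₀ + w) = (-2 − z₀) − w = -10 − w.
f(z) = 1/(-10 − w) = (1/(-10)) · 1/(1 − w/(-10)) = Σ_{n≥0} w^n / (-10)^(n+1).
So c_n = 1/(-10)^(n+1):
  c_0 = 1/(-10)^1 = -1/10.
  c_1 = 1/(-10)^2 = 1/100.
The series is valid for |w/d| < 1, i.e. |z − z₀| < |d|.
Radius of convergence: R = |-2 − z₀| = |-10| = 10 (distance from z₀ to the singularity z = -2).

c_0 = -1/10, c_1 = 1/100; R = 10.


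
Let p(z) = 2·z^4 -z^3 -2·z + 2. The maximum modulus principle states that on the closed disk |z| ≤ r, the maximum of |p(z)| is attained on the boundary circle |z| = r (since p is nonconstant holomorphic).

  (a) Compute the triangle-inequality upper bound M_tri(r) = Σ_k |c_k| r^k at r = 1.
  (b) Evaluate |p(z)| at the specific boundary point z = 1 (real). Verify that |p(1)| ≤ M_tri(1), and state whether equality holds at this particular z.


Coefficients: c_0 = 2, c_1 = -2, c_2 = 0, c_3 = -1, c_4 = 2. Radius r = 1.
Part (a). Triangle bound: M_tri(r) = Σ_k |c_k| r^k
  = |2|·1^0 + |-2|·1^1 + |0|·1^2 + |-1|·1^3 + |2|·1^4
  = 2 + 2 + 0 + 1 + 2 = 7.
This bounds M(r) := max_{|z|=r} |p(z)| from above; equality holds iff all terms c_k z^k can be made to align in phase at a single z on |z|=r.
Part (b). At z = 1 (real, on the circle |z| = r):
  p(1) = (2)·1^0 + (-2)·1^1 + (0)·1^2 + (-1)·1^3 + (2)·1^4 = 1.
  |p(1)| = 1.
Check: |p(1)| = 1 ≤ 7 = M_tri(1). ✓ Equality does not hold at z = 1 (the coefficients have mixed signs, so the terms do not all align in phase there).

M_tri(1) = 7; |p(1)| = 1; equality at z=1: no.


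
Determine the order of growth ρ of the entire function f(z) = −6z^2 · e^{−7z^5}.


M(r) = max_{|z|=r} |-6|·|z|^2·|e^{−7z^5}| = 6·r^2 · e^{7r^5} (the factors attain their maxima compatibly on |z|=r). Then log M(r) = log 6 + 2·log r + 7r^5, dominated by the last term, so log log M(r) ~ 5·log r. The polynomial factor -6z^2 contributes only a log r term and does not affect the order. ρ = 5.
Therefore ρ = 5.

Order ρ = 5.


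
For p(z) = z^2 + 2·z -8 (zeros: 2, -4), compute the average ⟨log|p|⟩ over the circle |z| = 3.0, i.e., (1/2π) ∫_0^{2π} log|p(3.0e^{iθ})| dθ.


Zeros: -4, 2; r = 3.0.
Inside |z| < r: 2. Outside (|z| ≥ r): -4.
p(0) = -8, so log|p(0)| = log(8) = 2.0794.
Apply Jensen: I(r) = log|p(0)| + Σ_k log(r/|z_k|), summed over zeros inside |z| < r.
  log(r/|z_k|) for z_k = 2: log(3.0/2) = 0.4055
  Outside zeros (-4) contribute nothing to the Jensen sum.
Sum over inside zeros: 0.4055.
I(r) = log|p(0)| + (inside sum) = 2.0794 + 0.4055 = 2.4849.
Note: since some zeros are outside |z| ≤ r, the simplified n·log(r) form does NOT apply — only the inside zeros contribute.

I(r) ≈ 2.4849.


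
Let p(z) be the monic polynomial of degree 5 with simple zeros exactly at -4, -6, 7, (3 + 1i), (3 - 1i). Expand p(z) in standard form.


The polynomial is p(z) = ∏_{α ∈ S} (z − α), where S = {-4, -6, 7, (3 + 1i), (3 - 1i)}.
Expanding the product yields: p(z) = z^5 -3·z^4 -54·z^3 + 138·z^2 + 548·z -1680.
Note conjugate pairs combine to real quadratics: (z − (3+1i))(z − (3−1i)) = z² − 6z + 10.
The resulting polynomial has degree 5 and real coefficients as required.

p(z) = z^5 -3·z^4 -54·z^3 + 138·z^2 + 548·z -1680.


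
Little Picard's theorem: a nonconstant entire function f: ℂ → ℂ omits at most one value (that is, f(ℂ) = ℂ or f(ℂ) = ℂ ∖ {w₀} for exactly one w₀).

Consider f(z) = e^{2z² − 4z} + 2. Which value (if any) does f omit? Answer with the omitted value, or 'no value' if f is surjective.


Little Picard bounds the complement of f(ℂ) to at most one point.
The exponent g(z) = 2z² − 4z is a nonconstant polynomial, hence surjective onto ℂ. So e^{g(z)} takes every value in {e^w : w ∈ ℂ} = ℂ ∖ {0}. Adding 2 shifts the range to ℂ ∖ {2}. f omits exactly 2.

Omitted value: 2.


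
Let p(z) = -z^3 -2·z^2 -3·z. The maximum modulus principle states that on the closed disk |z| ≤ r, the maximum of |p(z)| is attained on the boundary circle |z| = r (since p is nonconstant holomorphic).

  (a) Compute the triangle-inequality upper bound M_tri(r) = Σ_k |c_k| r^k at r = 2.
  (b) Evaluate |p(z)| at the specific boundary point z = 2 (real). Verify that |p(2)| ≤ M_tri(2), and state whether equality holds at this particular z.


Coefficients: c_0 = 0, c_1 = -3, c_2 = -2, c_3 = -1. Radius r = 2.
Part (a). Triangle bound: M_tri(r) = Σ_k |c_k| r^k
  = |0|·2^0 + |-3|·2^1 + |-2|·2^2 + |-1|·2^3
  = 0 + 6 + 8 + 8 = 22.
This bounds M(r) := max_{|z|=r} |p(z)| from above; equality holds iff all terms c_k z^k can be made to align in phase at a single z on |z|=r.
Part (b). At z = 2 (real, on the circle |z| = r):
  p(2) = (0)·2^0 + (-3)·2^1 + (-2)·2^2 + (-1)·2^3 = -22.
  |p(2)| = 22.
Since all nonzero coefficients share the same sign, |p(2)| = 22 = M_tri(2); the triangle bound is attained at z = 2, so in fact M(r) = 22.

M_tri(2) = 22; |p(2)| = 22; equality at z=2: yes.


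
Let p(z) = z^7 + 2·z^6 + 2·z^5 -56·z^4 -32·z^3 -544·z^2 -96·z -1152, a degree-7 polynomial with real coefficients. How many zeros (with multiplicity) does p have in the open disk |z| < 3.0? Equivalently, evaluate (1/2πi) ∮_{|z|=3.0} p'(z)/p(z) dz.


The zeros of p are: 4, (0 + 2i), (0 - 2i), (-3 + 3i), (-3 - 3i), (0 + 2i), (0 - 2i).
Their magnitudes are: 4, 2, 2, 4.243, 4.243, 2, 2.
Zeros with |z| < R = 3.0: (0 + 2i), (0 - 2i), (0 + 2i), (0 - 2i).
Count = 4.
By the argument principle, (1/2πi) ∮_{|z|=R} p'(z)/p(z) dz equals exactly this count.

Number of zeros inside |z| < 3.0: 4.


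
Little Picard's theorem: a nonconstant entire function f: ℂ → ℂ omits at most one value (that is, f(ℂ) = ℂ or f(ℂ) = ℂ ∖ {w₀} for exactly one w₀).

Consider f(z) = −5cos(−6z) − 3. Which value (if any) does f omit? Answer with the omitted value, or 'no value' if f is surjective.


Little Picard bounds the complement of f(ℂ) to at most one point.
cos is entire and surjective onto ℂ: for every w ∈ ℂ, cos(ζ) = w has a solution ζ ∈ ℂ (e.g., via the complex inverse arccos). With ζ = −6z this gives z = ζ/(-6). Then -5·cos(−6z) takes every value in -5·ℂ = ℂ, and adding -3 is a bijection of ℂ. So f is surjective and omits no value. (Note: only on the real line is cos bounded by [−1, 1].)

Omitted value: no value.


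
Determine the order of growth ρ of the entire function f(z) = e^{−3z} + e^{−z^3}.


Each summand is entire of order 1 and 3 respectively (as in the single-exponential case). The order of a sum is at most the max of the orders, so ρ ≤ 3. For the lower bound: on |z|=r choose arg z so that -1z^3 is real positive; then |e^{-1z^3}| = e^{1r^3} while |e^{-3z}| ≤ e^{3r^1} = o(e^{1r^3}). So |f| ≥ e^{1r^3}(1 − o(1)) and ρ ≥ 3. Hence ρ = max(1, 3) = 3.
Therefore ρ = 3.

Order ρ = 3.


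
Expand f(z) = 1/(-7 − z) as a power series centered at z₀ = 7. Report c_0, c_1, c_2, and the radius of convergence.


Let w = z − z₀, so z = z₀ + w.
Then -7 − z = -7 − (z₀ + w) = (-7 − z₀) − w = -14 − w.
f(z) = 1/(-14 − w) = (1/(-14)) · 1/(1 − w/(-14)) = Σ_{n≥0} w^n / (-14)^(n+1).
So c_n = 1/(-14)^(n+1):
  c_0 = 1/(-14)^1 = -1/14.
  c_1 = 1/(-14)^2 = 1/196.
  c_2 = 1/(-14)^3 = -1/2744.
The series is valid for |w/d| < 1, i.e. |z − z₀| < |d|.
Radius of convergence: R = |-7 − z₀| = |-14| = 14 (distance from z₀ to the singularity z = -7).

c_0 = -1/14, c_1 = 1/196, c_2 = -1/2744; R = 14.


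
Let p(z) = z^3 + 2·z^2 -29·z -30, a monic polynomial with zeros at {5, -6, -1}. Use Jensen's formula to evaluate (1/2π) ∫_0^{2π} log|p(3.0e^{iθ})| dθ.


Zeros: -6, -1, 5; r = 3.0.
Inside |z| < r: -1. Outside (|z| ≥ r): -6, 5.
p(0) = -30, so log|p(0)| = log(30) = 3.4012.
Apply Jensen: I(r) = log|p(0)| + Σ_k log(r/|z_k|), summed over zeros inside |z| < r.
  log(r/|z_k|) for z_k = -1: log(3.0/1) = 1.0986
  Outside zeros (-6, 5) contribute nothing to the Jensen sum.
Sum over inside zeros: 1.0986.
I(r) = log|p(0)| + (inside sum) = 3.4012 + 1.0986 = 4.4998.
Note: since some zeros are outside |z| ≤ r, the simplified n·log(r) form does NOT apply — only the inside zeros contribute.

I(r) ≈ 4.4998.


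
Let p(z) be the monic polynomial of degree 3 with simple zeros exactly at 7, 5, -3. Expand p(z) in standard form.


The polynomial is p(z) = ∏_{α ∈ S} (z − α), where S = {7, 5, -3}.
Expanding the product yields: p(z) = z^3 -9·z^2 -z + 105.
The resulting polynomial has degree 3 and real coefficients as required.

p(z) = z^3 -9·z^2 -z + 105.


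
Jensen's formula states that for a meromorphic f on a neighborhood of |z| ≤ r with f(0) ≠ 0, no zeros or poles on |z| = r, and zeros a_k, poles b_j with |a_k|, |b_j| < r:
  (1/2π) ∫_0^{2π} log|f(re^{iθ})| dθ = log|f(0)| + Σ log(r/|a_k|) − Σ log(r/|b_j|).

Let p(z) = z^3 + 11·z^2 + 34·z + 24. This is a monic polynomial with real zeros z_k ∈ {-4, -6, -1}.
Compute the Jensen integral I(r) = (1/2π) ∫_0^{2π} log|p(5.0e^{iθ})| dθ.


Zeros: -6, -4, -1; r = 5.0.
Inside |z| < r: -4, -1. Outside (|z| ≥ r): -6.
p(0) = 24, so log|p(0)| = log(24) = 3.1781.
Apply Jensen: I(r) = log|p(0)| + Σ_k log(r/|z_k|), summed over zeros inside |z| < r.
  log(r/|z_k|) for z_k = -4: log(5.0/4) = 0.2231
  log(r/|z_k|) for z_k = -1: log(5.0/1) = 1.6094
  Outside zeros (-6) contribute nothing to the Jensen sum.
Sum over inside zeros: 1.8326.
I(r) = log|p(0)| + (inside sum) = 3.1781 + 1.8326 = 5.0106.
Note: since some zeros are outside |z| ≤ r, the simplified n·log(r) form does NOT apply — only the inside zeros contribute.

I(r) ≈ 5.0106.


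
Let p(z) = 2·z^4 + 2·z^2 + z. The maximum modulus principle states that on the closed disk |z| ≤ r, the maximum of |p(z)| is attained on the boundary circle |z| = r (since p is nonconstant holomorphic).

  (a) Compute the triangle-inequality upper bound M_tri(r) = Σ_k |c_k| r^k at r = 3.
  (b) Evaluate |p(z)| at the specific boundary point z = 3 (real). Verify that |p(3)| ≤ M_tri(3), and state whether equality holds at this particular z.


Coefficients: c_0 = 0, c_1 = 1, c_2 = 2, c_3 = 0, c_4 = 2. Radius r = 3.
Part (a). Triangle bound: M_tri(r) = Σ_k |c_k| r^k
  = |0|·3^0 + |1|·3^1 + |2|·3^2 + |0|·3^3 + |2|·3^4
  = 0 + 3 + 18 + 0 + 162 = 183.
This bounds M(r) := max_{|z|=r} |p(z)| from above; equality holds iff all terms c_k z^k can be made to align in phase at a single z on |z|=r.
Part (b). At z = 3 (real, on the circle |z| = r):
  p(3) = (0)·3^0 + (1)·3^1 + (2)·3^2 + (0)·3^3 + (2)·3^4 = 183.
  |p(3)| = 183.
Since all nonzero coefficients share the same sign, |p(3)| = 183 = M_tri(3); the triangle bound is attained at z = 3, so in fact M(r) = 183.

M_tri(3) = 183; |p(3)| = 183; equality at z=3: yes.


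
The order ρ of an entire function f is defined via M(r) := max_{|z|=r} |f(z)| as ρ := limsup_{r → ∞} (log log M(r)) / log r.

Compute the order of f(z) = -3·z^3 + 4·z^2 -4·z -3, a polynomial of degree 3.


|f(z)| ≤ Σ|c_k|·r^k = O(r^3) as r → ∞. Polynomial growth is O(e^{r^ε}) for every ε > 0 (since r^3/e^{r^ε} → 0), so ρ ≤ ε for all ε > 0, i.e. ρ = 0. Every nonconstant polynomial has order 0.
Therefore ρ = 0.

Order ρ = 0.


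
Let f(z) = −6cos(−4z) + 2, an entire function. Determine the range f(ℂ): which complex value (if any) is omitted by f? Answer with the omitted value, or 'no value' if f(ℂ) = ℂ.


Little Picard bounds the complement of f(ℂ) to at most one point.
cos is entire and surjective onto ℂ: for every w ∈ ℂ, cos(ζ) = w has a solution ζ ∈ ℂ (e.g., via the complex inverse arccos). With ζ = −4z this gives z = ζ/(-4). Then -6·cos(−4z) takes every value in -6·ℂ = ℂ, and adding 2 is a bijection of ℂ. So f is surjective and omits no value. (Note: only on the real line is cos bounded by [−1, 1].)

Omitted value: no value.
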